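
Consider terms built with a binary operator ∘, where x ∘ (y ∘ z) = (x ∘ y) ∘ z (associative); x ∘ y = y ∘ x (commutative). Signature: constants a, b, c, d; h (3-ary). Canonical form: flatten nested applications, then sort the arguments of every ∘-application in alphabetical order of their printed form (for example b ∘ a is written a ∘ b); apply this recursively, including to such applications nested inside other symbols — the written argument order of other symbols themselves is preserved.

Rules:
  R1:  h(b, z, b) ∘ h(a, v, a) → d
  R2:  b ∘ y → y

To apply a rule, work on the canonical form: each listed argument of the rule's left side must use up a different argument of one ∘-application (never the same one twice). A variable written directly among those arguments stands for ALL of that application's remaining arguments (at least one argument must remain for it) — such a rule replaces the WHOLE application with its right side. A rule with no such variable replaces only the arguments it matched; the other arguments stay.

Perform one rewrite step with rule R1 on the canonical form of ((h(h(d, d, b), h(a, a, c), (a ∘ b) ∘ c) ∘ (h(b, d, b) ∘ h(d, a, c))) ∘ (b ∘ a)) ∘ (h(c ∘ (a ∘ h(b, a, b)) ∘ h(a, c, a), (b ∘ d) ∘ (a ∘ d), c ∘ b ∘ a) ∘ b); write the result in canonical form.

Canonical form:  a ∘ b ∘ b ∘ h(a ∘ c ∘ h(a, c, a) ∘ h(b, a, b), a ∘ b ∘ d ∘ d, a ∘ b ∘ c) ∘ h(b, d, b) ∘ h(d, a, c) ∘ h(h(d, d, b), h(a, a, c), a ∘ b ∘ c)
Apply R1:  consuming h(a, c, a), h(b, a, b);  v := c, z := a
New term:  a ∘ b ∘ b ∘ h(a ∘ c ∘ d, a ∘ b ∘ d ∘ d, a ∘ b ∘ c) ∘ h(b, d, b) ∘ h(d, a, c) ∘ h(h(d, d, b), h(a, a, c), a ∘ b ∘ c)

Answer: a ∘ b ∘ b ∘ h(a ∘ c ∘ d, a ∘ b ∘ d ∘ d, a ∘ b ∘ c) ∘ h(b, d, b) ∘ h(d, a, c) ∘ h(h(d, d, b), h(a, a, c), a ∘ b ∘ c)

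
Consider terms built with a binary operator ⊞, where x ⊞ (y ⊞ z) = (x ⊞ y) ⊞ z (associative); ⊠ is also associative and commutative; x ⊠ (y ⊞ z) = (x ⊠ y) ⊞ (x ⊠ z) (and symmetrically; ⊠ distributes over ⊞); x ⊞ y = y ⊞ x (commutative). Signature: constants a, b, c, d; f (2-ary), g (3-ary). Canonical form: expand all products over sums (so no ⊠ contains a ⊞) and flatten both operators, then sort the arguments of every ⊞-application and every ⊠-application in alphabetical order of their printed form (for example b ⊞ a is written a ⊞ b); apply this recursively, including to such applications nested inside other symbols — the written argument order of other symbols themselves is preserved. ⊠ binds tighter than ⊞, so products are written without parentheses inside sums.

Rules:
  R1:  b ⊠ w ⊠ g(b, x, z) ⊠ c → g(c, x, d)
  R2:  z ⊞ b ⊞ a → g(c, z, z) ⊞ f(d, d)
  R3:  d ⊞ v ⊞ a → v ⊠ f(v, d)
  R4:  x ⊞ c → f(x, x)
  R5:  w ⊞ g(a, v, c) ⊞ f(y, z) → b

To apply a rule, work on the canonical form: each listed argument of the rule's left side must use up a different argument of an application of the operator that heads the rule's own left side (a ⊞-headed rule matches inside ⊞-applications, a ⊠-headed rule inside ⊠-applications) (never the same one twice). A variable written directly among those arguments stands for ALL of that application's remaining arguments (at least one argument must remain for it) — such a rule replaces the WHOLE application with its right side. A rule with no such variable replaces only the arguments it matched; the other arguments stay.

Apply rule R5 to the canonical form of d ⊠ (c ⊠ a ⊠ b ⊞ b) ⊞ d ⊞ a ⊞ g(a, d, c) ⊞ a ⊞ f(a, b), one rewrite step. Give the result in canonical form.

Canonical form:  a ⊞ a ⊞ a ⊠ b ⊠ c ⊠ d ⊞ b ⊠ d ⊞ d ⊞ f(a, b) ⊞ g(a, d, c)
R5 matches:  uses f(a, b), g(a, d, c);  v := d, w := a ⊞ a ⊞ a ⊠ b ⊠ c ⊠ d ⊞ b ⊠ d ⊞ d, y := a, z := b
The extension variable absorbs all remaining arguments, so the whole application is rewritten.
Giving:  b

Answer: b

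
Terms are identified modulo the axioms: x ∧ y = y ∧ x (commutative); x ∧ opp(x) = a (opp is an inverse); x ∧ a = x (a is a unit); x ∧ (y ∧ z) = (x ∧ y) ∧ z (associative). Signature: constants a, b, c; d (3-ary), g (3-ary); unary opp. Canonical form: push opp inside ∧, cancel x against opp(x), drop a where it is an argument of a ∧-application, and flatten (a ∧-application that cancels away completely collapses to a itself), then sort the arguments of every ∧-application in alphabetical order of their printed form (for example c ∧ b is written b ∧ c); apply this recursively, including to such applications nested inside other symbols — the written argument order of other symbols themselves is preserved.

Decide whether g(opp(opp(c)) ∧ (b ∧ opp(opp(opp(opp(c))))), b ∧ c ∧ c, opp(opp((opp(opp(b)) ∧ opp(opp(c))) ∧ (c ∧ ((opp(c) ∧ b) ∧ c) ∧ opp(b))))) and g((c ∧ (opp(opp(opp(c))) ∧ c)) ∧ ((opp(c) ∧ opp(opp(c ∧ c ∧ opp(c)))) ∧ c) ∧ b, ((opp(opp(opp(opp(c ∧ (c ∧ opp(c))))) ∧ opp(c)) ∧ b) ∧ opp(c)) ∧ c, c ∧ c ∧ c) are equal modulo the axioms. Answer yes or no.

Answer: no — g(b ∧ c ∧ c, b ∧ c ∧ c, b ∧ c ∧ c) vs g(b ∧ c ∧ c, b ∧ c ∧ c, c ∧ c ∧ c)

Derivation:
Left:  g(opp(opp(c)) ∧ (b ∧ opp(opp(opp(opp(c))))), b ∧ c ∧ c, opp(opp((opp(opp(b)) ∧ opp(opp(c))) ∧ (c ∧ ((opp(c) ∧ b) ∧ c) ∧ opp(b)))))
  Descend into:  (opp(opp(b)) ∧ opp(opp(c))) ∧ (c ∧ ((opp(c) ∧ b) ∧ c) ∧ opp(b))
  Push opp inside:  distribute opp over ∧ and collapse double opp
  Combine occurrences:  b ∧ c ∧ c
  Reassemble:  g(b ∧ c ∧ c, b ∧ c ∧ c, b ∧ c ∧ c)
Right:  g((c ∧ (opp(opp(opp(c))) ∧ c)) ∧ ((opp(c) ∧ opp(opp(c ∧ c ∧ opp(c)))) ∧ c) ∧ b, ((opp(opp(opp(opp(c ∧ (c ∧ opp(c))))) ∧ opp(c)) ∧ b) ∧ opp(c)) ∧ c, c ∧ c ∧ c)
  Descend into:  (c ∧ (opp(opp(opp(c))) ∧ c)) ∧ ((opp(c) ∧ opp(opp(c ∧ c ∧ opp(c)))) ∧ c) ∧ b
  Push opp inside:  distribute opp over ∧ and collapse double opp
  Combine occurrences:  c ∧ c ∧ b
  Order the arguments:  b ∧ c ∧ c
  Put back:  g(b ∧ c ∧ c, b ∧ c ∧ c, c ∧ c ∧ c)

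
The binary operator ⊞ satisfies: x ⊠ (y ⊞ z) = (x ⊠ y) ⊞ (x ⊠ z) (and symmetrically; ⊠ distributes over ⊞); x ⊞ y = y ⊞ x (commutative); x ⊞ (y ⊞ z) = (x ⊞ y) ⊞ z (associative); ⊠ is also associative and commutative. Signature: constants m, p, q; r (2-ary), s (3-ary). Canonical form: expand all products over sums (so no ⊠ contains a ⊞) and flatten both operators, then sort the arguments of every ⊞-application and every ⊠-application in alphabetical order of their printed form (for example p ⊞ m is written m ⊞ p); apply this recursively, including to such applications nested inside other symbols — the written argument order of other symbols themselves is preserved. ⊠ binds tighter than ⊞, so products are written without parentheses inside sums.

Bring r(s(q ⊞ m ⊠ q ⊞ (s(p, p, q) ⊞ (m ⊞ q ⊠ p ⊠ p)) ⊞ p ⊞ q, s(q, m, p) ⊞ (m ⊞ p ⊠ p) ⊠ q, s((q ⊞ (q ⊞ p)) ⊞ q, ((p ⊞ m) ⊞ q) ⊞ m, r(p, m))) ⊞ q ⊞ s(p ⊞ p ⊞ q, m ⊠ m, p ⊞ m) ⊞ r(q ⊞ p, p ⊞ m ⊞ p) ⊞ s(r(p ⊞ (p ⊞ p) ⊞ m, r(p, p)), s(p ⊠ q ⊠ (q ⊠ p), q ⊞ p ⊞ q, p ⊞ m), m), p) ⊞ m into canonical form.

Expand:  r(q ⊞ r(p ⊞ q, m ⊞ p ⊞ p) ⊞ s(m ⊞ m ⊠ q ⊞ p ⊞ p ⊠ p ⊠ q ⊞ q ⊞ q ⊞ s(p, p, q), m ⊠ q ⊞ p ⊠ p ⊠ q ⊞ s(q, m, p), s(p ⊞ q ⊞ q ⊞ q, m ⊞ m ⊞ p ⊞ q, r(p, m))) ⊞ s(p ⊞ p ⊞ q, m ⊠ m, m ⊞ p) ⊞ s(r(m ⊞ p ⊞ p ⊞ p, r(p, p)), s(p ⊠ p ⊠ q ⊠ q, p ⊞ q ⊞ q, m ⊞ p), m), p) ⊞ m
Sort arguments:  m ⊞ r(q ⊞ r(p ⊞ q, m ⊞ p ⊞ p) ⊞ s(m ⊞ m ⊠ q ⊞ p ⊞ p ⊠ p ⊠ q ⊞ q ⊞ q ⊞ s(p, p, q), m ⊠ q ⊞ p ⊠ p ⊠ q ⊞ s(q, m, p), s(p ⊞ q ⊞ q ⊞ q, m ⊞ m ⊞ p ⊞ q, r(p, m))) ⊞ s(p ⊞ p ⊞ q, m ⊠ m, m ⊞ p) ⊞ s(r(m ⊞ p ⊞ p ⊞ p, r(p, p)), s(p ⊠ p ⊠ q ⊠ q, p ⊞ q ⊞ q, m ⊞ p), m), p)

Answer: m ⊞ r(q ⊞ r(p ⊞ q, m ⊞ p ⊞ p) ⊞ s(m ⊞ m ⊠ q ⊞ p ⊞ p ⊠ p ⊠ q ⊞ q ⊞ q ⊞ s(p, p, q), m ⊠ q ⊞ p ⊠ p ⊠ q ⊞ s(q, m, p), s(p ⊞ q ⊞ q ⊞ q, m ⊞ m ⊞ p ⊞ q, r(p, m))) ⊞ s(p ⊞ p ⊞ q, m ⊠ m, m ⊞ p) ⊞ s(r(m ⊞ p ⊞ p ⊞ p, r(p, p)), s(p ⊠ p ⊠ q ⊠ q, p ⊞ q ⊞ q, m ⊞ p), m), p)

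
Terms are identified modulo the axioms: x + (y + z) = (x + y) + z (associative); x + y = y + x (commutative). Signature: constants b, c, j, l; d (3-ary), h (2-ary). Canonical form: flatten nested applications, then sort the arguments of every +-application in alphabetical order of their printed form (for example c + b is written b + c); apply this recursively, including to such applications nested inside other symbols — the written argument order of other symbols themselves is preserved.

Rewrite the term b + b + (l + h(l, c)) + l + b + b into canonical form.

Flatten:  b + b + l + h(l, c) + l + b + b
Order the arguments:  b + b + b + b + h(l, c) + l + l

Answer: b + b + b + b + h(l, c) + l + l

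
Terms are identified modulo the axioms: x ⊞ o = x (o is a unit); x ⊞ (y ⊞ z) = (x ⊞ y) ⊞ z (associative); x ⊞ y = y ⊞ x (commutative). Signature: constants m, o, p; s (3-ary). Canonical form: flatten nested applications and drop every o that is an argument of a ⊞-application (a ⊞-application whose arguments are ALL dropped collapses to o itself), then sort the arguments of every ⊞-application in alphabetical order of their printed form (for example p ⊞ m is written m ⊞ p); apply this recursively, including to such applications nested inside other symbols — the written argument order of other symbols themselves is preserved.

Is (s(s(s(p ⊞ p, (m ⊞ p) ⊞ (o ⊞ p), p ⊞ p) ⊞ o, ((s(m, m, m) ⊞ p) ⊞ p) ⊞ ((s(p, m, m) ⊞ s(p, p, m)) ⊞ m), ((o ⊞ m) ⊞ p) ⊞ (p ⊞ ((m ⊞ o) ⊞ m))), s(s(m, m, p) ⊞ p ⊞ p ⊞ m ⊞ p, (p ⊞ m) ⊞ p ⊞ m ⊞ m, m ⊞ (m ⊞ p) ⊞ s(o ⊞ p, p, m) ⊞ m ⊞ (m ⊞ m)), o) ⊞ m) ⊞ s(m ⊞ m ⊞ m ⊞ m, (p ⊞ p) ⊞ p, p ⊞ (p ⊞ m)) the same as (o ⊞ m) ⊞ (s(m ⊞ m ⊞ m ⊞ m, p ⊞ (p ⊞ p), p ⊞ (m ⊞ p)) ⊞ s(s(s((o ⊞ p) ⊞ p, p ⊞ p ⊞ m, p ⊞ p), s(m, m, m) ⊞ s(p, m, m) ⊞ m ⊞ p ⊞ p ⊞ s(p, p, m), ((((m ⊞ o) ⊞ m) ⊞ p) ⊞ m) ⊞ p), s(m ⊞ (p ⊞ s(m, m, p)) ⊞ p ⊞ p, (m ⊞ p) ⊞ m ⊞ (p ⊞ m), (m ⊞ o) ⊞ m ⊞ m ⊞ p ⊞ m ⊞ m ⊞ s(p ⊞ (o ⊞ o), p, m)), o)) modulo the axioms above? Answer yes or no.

Answer: yes — both canonical forms are m ⊞ s(m ⊞ m ⊞ m ⊞ m, p ⊞ p ⊞ p, m ⊞ p ⊞ p) ⊞ s(s(s(p ⊞ p, m ⊞ p ⊞ p, p ⊞ p), m ⊞ p ⊞ p ⊞ s(m, m, m) ⊞ s(p, m, m) ⊞ s(p, p, m), m ⊞ m ⊞ m ⊞ p ⊞ p), s(m ⊞ p ⊞ p ⊞ p ⊞ s(m, m, p), m ⊞ m ⊞ m ⊞ p ⊞ p, m ⊞ m ⊞ m ⊞ m ⊞ m ⊞ p ⊞ s(p, p, m)), o)

Derivation:
Left:  (s(s(s(p ⊞ p, (m ⊞ p) ⊞ (o ⊞ p), p ⊞ p) ⊞ o, ((s(m, m, m) ⊞ p) ⊞ p) ⊞ ((s(p, m, m) ⊞ s(p, p, m)) ⊞ m), ((o ⊞ m) ⊞ p) ⊞ (p ⊞ ((m ⊞ o) ⊞ m))), s(s(m, m, p) ⊞ p ⊞ p ⊞ m ⊞ p, (p ⊞ m) ⊞ p ⊞ m ⊞ m, m ⊞ (m ⊞ p) ⊞ s(o ⊞ p, p, m) ⊞ m ⊞ (m ⊞ m)), o) ⊞ m) ⊞ s(m ⊞ m ⊞ m ⊞ m, (p ⊞ p) ⊞ p, p ⊞ (p ⊞ m))
  Un-nest:  s(s(s(p ⊞ p, (m ⊞ p) ⊞ (o ⊞ p), p ⊞ p) ⊞ o, ((s(m, m, m) ⊞ p) ⊞ p) ⊞ ((s(p, m, m) ⊞ s(p, p, m)) ⊞ m), ((o ⊞ m) ⊞ p) ⊞ (p ⊞ ((m ⊞ o) ⊞ m))), s(s(m, m, p) ⊞ p ⊞ p ⊞ m ⊞ p, (p ⊞ m) ⊞ p ⊞ m ⊞ m, m ⊞ (m ⊞ p) ⊞ s(o ⊞ p, p, m) ⊞ m ⊞ (m ⊞ m)), o) ⊞ m ⊞ s(m ⊞ m ⊞ m ⊞ m, (p ⊞ p) ⊞ p, p ⊞ (p ⊞ m))
  Simplify inside:  s(s(s(p ⊞ p, (m ⊞ p) ⊞ (o ⊞ p), p ⊞ p) ⊞ o, ((s(m, m, m) ⊞ p) ⊞ p) ⊞ ((s(p, m, m) ⊞ s(p, p, m)) ⊞ m), ((o ⊞ m) ⊞ p) ⊞ (p ⊞ ((m ⊞ o) ⊞ m))), s(s(m, m, p) ⊞ p ⊞ p ⊞ m ⊞ p, (p ⊞ m) ⊞ p ⊞ m ⊞ m, m ⊞ (m ⊞ p) ⊞ s(o ⊞ p, p, m) ⊞ m ⊞ (m ⊞ m)), o)  →  s(s(s(p ⊞ p, m ⊞ p ⊞ p, p ⊞ p), m ⊞ p ⊞ p ⊞ s(m, m, m) ⊞ s(p, m, m) ⊞ s(p, p, m), m ⊞ m ⊞ m ⊞ p ⊞ p), s(m ⊞ p ⊞ p ⊞ p ⊞ s(m, m, p), m ⊞ m ⊞ m ⊞ p ⊞ p, m ⊞ m ⊞ m ⊞ m ⊞ m ⊞ p ⊞ s(p, p, m)), o)
  Canonicalize subterm:  s(m ⊞ m ⊞ m ⊞ m, (p ⊞ p) ⊞ p, p ⊞ (p ⊞ m))  →  s(m ⊞ m ⊞ m ⊞ m, p ⊞ p ⊞ p, m ⊞ p ⊞ p)
  Sort arguments:  m ⊞ s(m ⊞ m ⊞ m ⊞ m, p ⊞ p ⊞ p, m ⊞ p ⊞ p) ⊞ s(s(s(p ⊞ p, m ⊞ p ⊞ p, p ⊞ p), m ⊞ p ⊞ p ⊞ s(m, m, m) ⊞ s(p, m, m) ⊞ s(p, p, m), m ⊞ m ⊞ m ⊞ p ⊞ p), s(m ⊞ p ⊞ p ⊞ p ⊞ s(m, m, p), m ⊞ m ⊞ m ⊞ p ⊞ p, m ⊞ m ⊞ m ⊞ m ⊞ m ⊞ p ⊞ s(p, p, m)), o)
Right:  (o ⊞ m) ⊞ (s(m ⊞ m ⊞ m ⊞ m, p ⊞ (p ⊞ p), p ⊞ (m ⊞ p)) ⊞ s(s(s((o ⊞ p) ⊞ p, p ⊞ p ⊞ m, p ⊞ p), s(m, m, m) ⊞ s(p, m, m) ⊞ m ⊞ p ⊞ p ⊞ s(p, p, m), ((((m ⊞ o) ⊞ m) ⊞ p) ⊞ m) ⊞ p), s(m ⊞ (p ⊞ s(m, m, p)) ⊞ p ⊞ p, (m ⊞ p) ⊞ m ⊞ (p ⊞ m), (m ⊞ o) ⊞ m ⊞ m ⊞ p ⊞ m ⊞ m ⊞ s(p ⊞ (o ⊞ o), p, m)), o))
  Un-nest:  o ⊞ m ⊞ s(m ⊞ m ⊞ m ⊞ m, p ⊞ (p ⊞ p), p ⊞ (m ⊞ p)) ⊞ s(s(s((o ⊞ p) ⊞ p, p ⊞ p ⊞ m, p ⊞ p), s(m, m, m) ⊞ s(p, m, m) ⊞ m ⊞ p ⊞ p ⊞ s(p, p, m), ((((m ⊞ o) ⊞ m) ⊞ p) ⊞ m) ⊞ p), s(m ⊞ (p ⊞ s(m, m, p)) ⊞ p ⊞ p, (m ⊞ p) ⊞ m ⊞ (p ⊞ m), (m ⊞ o) ⊞ m ⊞ m ⊞ p ⊞ m ⊞ m ⊞ s(p ⊞ (o ⊞ o), p, m)), o)
  Inside:  s(m ⊞ m ⊞ m ⊞ m, p ⊞ (p ⊞ p), p ⊞ (m ⊞ p))  →  s(m ⊞ m ⊞ m ⊞ m, p ⊞ p ⊞ p, m ⊞ p ⊞ p)
  Canonicalize subterm:  s(s(s((o ⊞ p) ⊞ p, p ⊞ p ⊞ m, p ⊞ p), s(m, m, m) ⊞ s(p, m, m) ⊞ m ⊞ p ⊞ p ⊞ s(p, p, m), ((((m ⊞ o) ⊞ m) ⊞ p) ⊞ m) ⊞ p), s(m ⊞ (p ⊞ s(m, m, p)) ⊞ p ⊞ p, (m ⊞ p) ⊞ m ⊞ (p ⊞ m), (m ⊞ o) ⊞ m ⊞ m ⊞ p ⊞ m ⊞ m ⊞ s(p ⊞ (o ⊞ o), p, m)), o)  →  s(s(s(p ⊞ p, m ⊞ p ⊞ p, p ⊞ p), m ⊞ p ⊞ p ⊞ s(m, m, m) ⊞ s(p, m, m) ⊞ s(p, p, m), m ⊞ m ⊞ m ⊞ p ⊞ p), s(m ⊞ p ⊞ p ⊞ p ⊞ s(m, m, p), m ⊞ m ⊞ m ⊞ p ⊞ p, m ⊞ m ⊞ m ⊞ m ⊞ m ⊞ p ⊞ s(p, p, m)), o)
  Units out:  drop o
  Sort:  m ⊞ s(m ⊞ m ⊞ m ⊞ m, p ⊞ p ⊞ p, m ⊞ p ⊞ p) ⊞ s(s(s(p ⊞ p, m ⊞ p ⊞ p, p ⊞ p), m ⊞ p ⊞ p ⊞ s(m, m, m) ⊞ s(p, m, m) ⊞ s(p, p, m), m ⊞ m ⊞ m ⊞ p ⊞ p), s(m ⊞ p ⊞ p ⊞ p ⊞ s(m, m, p), m ⊞ m ⊞ m ⊞ p ⊞ p, m ⊞ m ⊞ m ⊞ m ⊞ m ⊞ p ⊞ s(p, p, m)), o)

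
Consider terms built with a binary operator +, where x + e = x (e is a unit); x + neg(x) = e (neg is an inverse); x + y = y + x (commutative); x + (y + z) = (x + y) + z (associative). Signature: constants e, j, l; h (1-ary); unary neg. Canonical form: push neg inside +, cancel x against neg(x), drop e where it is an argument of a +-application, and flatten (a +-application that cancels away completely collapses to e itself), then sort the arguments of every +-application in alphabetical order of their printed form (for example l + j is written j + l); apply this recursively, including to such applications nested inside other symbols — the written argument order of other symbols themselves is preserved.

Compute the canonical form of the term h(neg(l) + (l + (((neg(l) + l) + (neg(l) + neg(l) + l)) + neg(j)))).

Descend into:  neg(l) + (l + (((neg(l) + l) + (neg(l) + neg(l) + l)) + neg(j)))
Collect terms:  neg(l) + neg(j)
Sort arguments:  neg(j) + neg(l)
Rebuild:  h(neg(j) + neg(l))

Answer: h(neg(j) + neg(l))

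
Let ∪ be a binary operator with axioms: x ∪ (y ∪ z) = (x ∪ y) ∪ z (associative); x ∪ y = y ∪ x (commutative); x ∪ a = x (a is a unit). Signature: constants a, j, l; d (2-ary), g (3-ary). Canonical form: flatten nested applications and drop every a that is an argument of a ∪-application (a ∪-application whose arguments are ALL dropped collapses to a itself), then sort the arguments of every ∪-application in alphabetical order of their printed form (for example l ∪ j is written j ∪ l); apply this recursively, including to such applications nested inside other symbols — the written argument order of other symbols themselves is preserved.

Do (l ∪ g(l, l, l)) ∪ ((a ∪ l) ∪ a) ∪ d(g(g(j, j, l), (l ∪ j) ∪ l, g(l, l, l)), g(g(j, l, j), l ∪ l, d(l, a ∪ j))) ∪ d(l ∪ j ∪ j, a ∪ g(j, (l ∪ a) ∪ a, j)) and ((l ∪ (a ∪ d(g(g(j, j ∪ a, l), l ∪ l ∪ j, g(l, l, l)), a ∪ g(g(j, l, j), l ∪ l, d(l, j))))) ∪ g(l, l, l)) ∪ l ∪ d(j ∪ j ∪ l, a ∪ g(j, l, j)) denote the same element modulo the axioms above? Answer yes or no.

Left:  (l ∪ g(l, l, l)) ∪ ((a ∪ l) ∪ a) ∪ d(g(g(j, j, l), (l ∪ j) ∪ l, g(l, l, l)), g(g(j, l, j), l ∪ l, d(l, a ∪ j))) ∪ d(l ∪ j ∪ j, a ∪ g(j, (l ∪ a) ∪ a, j))
  Un-nest:  l ∪ g(l, l, l) ∪ a ∪ l ∪ a ∪ d(g(g(j, j, l), (l ∪ j) ∪ l, g(l, l, l)), g(g(j, l, j), l ∪ l, d(l, a ∪ j))) ∪ d(l ∪ j ∪ j, a ∪ g(j, (l ∪ a) ∪ a, j))
  Simplify inside:  d(g(g(j, j, l), (l ∪ j) ∪ l, g(l, l, l)), g(g(j, l, j), l ∪ l, d(l, a ∪ j)))  →  d(g(g(j, j, l), j ∪ l ∪ l, g(l, l, l)), g(g(j, l, j), l ∪ l, d(l, j)))
  Simplify inside:  d(l ∪ j ∪ j, a ∪ g(j, (l ∪ a) ∪ a, j))  →  d(j ∪ j ∪ l, g(j, l, j))
  Drop the unit:  drop a (×2)
  Order the arguments:  d(g(g(j, j, l), j ∪ l ∪ l, g(l, l, l)), g(g(j, l, j), l ∪ l, d(l, j))) ∪ d(j ∪ j ∪ l, g(j, l, j)) ∪ g(l, l, l) ∪ l ∪ l
Right:  ((l ∪ (a ∪ d(g(g(j, j ∪ a, l), l ∪ l ∪ j, g(l, l, l)), a ∪ g(g(j, l, j), l ∪ l, d(l, j))))) ∪ g(l, l, l)) ∪ l ∪ d(j ∪ j ∪ l, a ∪ g(j, l, j))
  Un-nest:  l ∪ a ∪ d(g(g(j, j ∪ a, l), l ∪ l ∪ j, g(l, l, l)), a ∪ g(g(j, l, j), l ∪ l, d(l, j))) ∪ g(l, l, l) ∪ l ∪ d(j ∪ j ∪ l, a ∪ g(j, l, j))
  Simplify inside:  d(g(g(j, j ∪ a, l), l ∪ l ∪ j, g(l, l, l)), a ∪ g(g(j, l, j), l ∪ l, d(l, j)))  →  d(g(g(j, j, l), j ∪ l ∪ l, g(l, l, l)), g(g(j, l, j), l ∪ l, d(l, j)))
  Simplify inside:  d(j ∪ j ∪ l, a ∪ g(j, l, j))  →  d(j ∪ j ∪ l, g(j, l, j))
  Drop the unit:  drop a
  Sort:  d(g(g(j, j, l), j ∪ l ∪ l, g(l, l, l)), g(g(j, l, j), l ∪ l, d(l, j))) ∪ d(j ∪ j ∪ l, g(j, l, j)) ∪ g(l, l, l) ∪ l ∪ l

Answer: yes — both canonical forms are d(g(g(j, j, l), j ∪ l ∪ l, g(l, l, l)), g(g(j, l, j), l ∪ l, d(l, j))) ∪ d(j ∪ j ∪ l, g(j, l, j)) ∪ g(l, l, l) ∪ l ∪ l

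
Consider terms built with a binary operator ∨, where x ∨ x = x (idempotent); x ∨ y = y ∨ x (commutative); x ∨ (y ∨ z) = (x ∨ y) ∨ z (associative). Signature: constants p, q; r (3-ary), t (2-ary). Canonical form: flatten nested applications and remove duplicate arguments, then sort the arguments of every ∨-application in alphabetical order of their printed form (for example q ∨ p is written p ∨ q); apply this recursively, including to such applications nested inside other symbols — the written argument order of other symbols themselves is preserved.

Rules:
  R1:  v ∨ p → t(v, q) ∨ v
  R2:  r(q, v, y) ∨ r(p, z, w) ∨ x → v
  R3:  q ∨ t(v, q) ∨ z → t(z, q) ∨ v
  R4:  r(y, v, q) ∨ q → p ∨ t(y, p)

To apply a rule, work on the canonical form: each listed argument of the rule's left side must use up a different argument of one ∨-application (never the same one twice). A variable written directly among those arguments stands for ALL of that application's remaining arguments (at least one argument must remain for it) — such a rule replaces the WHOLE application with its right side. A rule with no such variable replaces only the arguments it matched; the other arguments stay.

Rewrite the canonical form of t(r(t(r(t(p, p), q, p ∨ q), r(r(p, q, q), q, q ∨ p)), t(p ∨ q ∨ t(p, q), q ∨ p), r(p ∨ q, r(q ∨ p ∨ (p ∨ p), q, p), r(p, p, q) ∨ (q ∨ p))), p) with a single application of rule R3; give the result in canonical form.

Canonical form:  t(r(t(r(t(p, p), q, p ∨ q), r(r(p, q, q), q, p ∨ q)), t(p ∨ q ∨ t(p, q), p ∨ q), r(p ∨ q, r(p ∨ q, q, p), p ∨ q ∨ r(p, p, q))), p)
Match R3:  consume q, t(p, q);  v := p, z := p
The variable takes the whole remainder — replace the entire application.
New term:  t(r(t(r(t(p, p), q, p ∨ q), r(r(p, q, q), q, p ∨ q)), t(p ∨ t(p, q), p ∨ q), r(p ∨ q, r(p ∨ q, q, p), p ∨ q ∨ r(p, p, q))), p)

Answer: t(r(t(r(t(p, p), q, p ∨ q), r(r(p, q, q), q, p ∨ q)), t(p ∨ t(p, q), p ∨ q), r(p ∨ q, r(p ∨ q, q, p), p ∨ q ∨ r(p, p, q))), p)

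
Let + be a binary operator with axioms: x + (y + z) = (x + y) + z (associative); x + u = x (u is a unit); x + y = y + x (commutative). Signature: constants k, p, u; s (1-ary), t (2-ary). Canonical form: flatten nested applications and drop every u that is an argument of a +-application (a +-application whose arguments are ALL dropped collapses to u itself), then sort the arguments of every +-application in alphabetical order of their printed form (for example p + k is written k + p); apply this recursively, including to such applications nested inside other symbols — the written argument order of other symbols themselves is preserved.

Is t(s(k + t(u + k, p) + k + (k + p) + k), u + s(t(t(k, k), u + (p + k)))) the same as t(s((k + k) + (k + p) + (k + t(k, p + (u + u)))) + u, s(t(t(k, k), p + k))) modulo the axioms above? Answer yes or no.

Left:  t(s(k + t(u + k, p) + k + (k + p) + k), u + s(t(t(k, k), u + (p + k))))
  Focus inside:  u + s(t(t(k, k), u + (p + k)))
  Canonicalize subterm:  s(t(t(k, k), u + (p + k)))  →  s(t(t(k, k), k + p))
  Drop the unit:  drop u
  Order the arguments:  s(t(t(k, k), k + p))
  Put back:  t(s(k + k + k + k + p + t(k, p)), s(t(t(k, k), k + p)))
Right:  t(s((k + k) + (k + p) + (k + t(k, p + (u + u)))) + u, s(t(t(k, k), p + k)))
  Work inside:  s((k + k) + (k + p) + (k + t(k, p + (u + u)))) + u
  Inside:  s((k + k) + (k + p) + (k + t(k, p + (u + u))))  →  s(k + k + k + k + p + t(k, p))
  Unit:  drop u
  Sort:  s(k + k + k + k + p + t(k, p))
  Reassemble:  t(s(k + k + k + k + p + t(k, p)), s(t(t(k, k), k + p)))

Answer: yes — both canonical forms are t(s(k + k + k + k + p + t(k, p)), s(t(t(k, k), k + p)))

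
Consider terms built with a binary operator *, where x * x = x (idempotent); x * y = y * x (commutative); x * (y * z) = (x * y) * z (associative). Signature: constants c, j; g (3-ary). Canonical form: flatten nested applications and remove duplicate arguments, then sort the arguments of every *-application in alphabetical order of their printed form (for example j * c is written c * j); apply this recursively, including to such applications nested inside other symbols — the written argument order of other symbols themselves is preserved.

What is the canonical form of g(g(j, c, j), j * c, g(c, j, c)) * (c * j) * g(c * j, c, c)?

Answer: c * g(c * j, c, c) * g(g(j, c, j), c * j, g(c, j, c)) * j

Derivation:
Merge nested applications:  g(g(j, c, j), j * c, g(c, j, c)) * c * j * g(c * j, c, c)
Simplify inside:  g(g(j, c, j), j * c, g(c, j, c))  →  g(g(j, c, j), c * j, g(c, j, c))
Sort arguments:  c * g(c * j, c, c) * g(g(j, c, j), c * j, g(c, j, c)) * j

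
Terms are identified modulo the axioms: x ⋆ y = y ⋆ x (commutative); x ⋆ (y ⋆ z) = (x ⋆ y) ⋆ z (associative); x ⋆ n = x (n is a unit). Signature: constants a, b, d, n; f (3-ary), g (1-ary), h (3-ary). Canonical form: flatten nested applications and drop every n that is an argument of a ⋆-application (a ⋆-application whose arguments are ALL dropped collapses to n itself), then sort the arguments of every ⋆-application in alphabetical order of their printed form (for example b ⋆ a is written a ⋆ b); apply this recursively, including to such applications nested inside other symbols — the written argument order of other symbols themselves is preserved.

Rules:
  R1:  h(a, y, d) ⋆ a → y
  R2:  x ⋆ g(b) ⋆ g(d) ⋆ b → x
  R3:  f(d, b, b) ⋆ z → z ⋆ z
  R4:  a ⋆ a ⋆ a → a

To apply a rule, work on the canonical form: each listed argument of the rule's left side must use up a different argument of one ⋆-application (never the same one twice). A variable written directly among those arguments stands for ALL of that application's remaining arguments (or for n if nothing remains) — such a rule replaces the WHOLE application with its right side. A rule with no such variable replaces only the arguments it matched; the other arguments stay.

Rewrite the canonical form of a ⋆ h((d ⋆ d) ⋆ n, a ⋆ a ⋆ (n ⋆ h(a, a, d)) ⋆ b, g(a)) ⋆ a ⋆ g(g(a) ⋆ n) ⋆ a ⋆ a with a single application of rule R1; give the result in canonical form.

Canonical form:  a ⋆ a ⋆ a ⋆ a ⋆ g(g(a)) ⋆ h(d ⋆ d, a ⋆ a ⋆ b ⋆ h(a, a, d), g(a))
Match R1:  consume a, h(a, a, d);  y := a
Result:  a ⋆ a ⋆ a ⋆ a ⋆ g(g(a)) ⋆ h(d ⋆ d, a ⋆ a ⋆ b, g(a))

Answer: a ⋆ a ⋆ a ⋆ a ⋆ g(g(a)) ⋆ h(d ⋆ d, a ⋆ a ⋆ b, g(a))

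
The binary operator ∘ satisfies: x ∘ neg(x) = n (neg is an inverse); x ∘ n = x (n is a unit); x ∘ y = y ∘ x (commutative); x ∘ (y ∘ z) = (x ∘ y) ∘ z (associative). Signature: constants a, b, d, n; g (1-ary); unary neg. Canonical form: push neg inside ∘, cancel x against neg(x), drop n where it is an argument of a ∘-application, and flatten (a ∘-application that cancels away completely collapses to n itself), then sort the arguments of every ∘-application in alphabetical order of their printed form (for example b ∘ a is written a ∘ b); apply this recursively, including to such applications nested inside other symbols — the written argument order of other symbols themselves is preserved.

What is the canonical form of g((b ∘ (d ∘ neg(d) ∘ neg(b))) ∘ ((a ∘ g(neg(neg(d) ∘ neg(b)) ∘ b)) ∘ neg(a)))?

Work inside:  (b ∘ (d ∘ neg(d) ∘ neg(b))) ∘ ((a ∘ g(neg(neg(d) ∘ neg(b)) ∘ b)) ∘ neg(a))
Push neg inside:  distribute neg over ∘ and collapse double neg
Inverses cancel:  b cancels; d cancels; a cancels
Collect:  g(b ∘ b ∘ d)
Rebuild:  g(g(b ∘ b ∘ d))

Answer: g(g(b ∘ b ∘ d))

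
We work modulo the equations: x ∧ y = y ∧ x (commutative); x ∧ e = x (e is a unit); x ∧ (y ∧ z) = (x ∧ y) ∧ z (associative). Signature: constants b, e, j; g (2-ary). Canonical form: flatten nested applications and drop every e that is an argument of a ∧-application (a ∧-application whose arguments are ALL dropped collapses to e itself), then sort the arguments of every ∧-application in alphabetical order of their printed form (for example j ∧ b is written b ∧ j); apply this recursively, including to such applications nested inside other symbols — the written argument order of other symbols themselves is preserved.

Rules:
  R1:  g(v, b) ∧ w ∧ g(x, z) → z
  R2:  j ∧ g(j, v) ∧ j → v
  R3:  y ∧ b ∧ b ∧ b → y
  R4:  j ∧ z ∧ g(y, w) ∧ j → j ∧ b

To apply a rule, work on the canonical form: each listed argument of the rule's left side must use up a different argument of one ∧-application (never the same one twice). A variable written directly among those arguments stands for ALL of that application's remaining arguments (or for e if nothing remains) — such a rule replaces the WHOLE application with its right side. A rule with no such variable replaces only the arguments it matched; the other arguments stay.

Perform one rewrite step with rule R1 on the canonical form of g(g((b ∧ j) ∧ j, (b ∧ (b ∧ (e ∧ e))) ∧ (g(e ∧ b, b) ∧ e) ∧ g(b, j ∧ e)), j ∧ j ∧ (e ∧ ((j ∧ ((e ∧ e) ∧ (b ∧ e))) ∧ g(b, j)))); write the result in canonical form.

Canonical form:  g(g(b ∧ j ∧ j, b ∧ b ∧ g(b, b) ∧ g(b, j)), b ∧ g(b, j) ∧ j ∧ j ∧ j)
R1 matches:  uses g(b, b), g(b, j);  v := b, w := b ∧ b, x := b, z := j
The extension variable absorbs all remaining arguments, so the whole application is rewritten.
Giving:  g(g(b ∧ j ∧ j, j), b ∧ g(b, j) ∧ j ∧ j ∧ j)

Answer: g(g(b ∧ j ∧ j, j), b ∧ g(b, j) ∧ j ∧ j ∧ j)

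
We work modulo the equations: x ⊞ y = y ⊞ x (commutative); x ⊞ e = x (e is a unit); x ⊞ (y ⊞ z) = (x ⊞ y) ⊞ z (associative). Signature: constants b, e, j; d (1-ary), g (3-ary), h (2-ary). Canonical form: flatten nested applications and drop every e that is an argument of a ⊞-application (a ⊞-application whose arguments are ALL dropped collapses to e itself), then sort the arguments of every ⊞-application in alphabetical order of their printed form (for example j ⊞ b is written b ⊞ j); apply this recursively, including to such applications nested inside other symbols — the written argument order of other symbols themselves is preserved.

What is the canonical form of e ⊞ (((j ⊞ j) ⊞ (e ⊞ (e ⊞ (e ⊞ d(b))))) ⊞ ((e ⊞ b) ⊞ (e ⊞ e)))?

Answer: b ⊞ d(b) ⊞ j ⊞ j

Derivation:
Un-nest:  e ⊞ j ⊞ j ⊞ e ⊞ e ⊞ e ⊞ d(b) ⊞ e ⊞ b ⊞ e ⊞ e
Units out:  drop e (×7)
Sort arguments:  b ⊞ d(b) ⊞ j ⊞ j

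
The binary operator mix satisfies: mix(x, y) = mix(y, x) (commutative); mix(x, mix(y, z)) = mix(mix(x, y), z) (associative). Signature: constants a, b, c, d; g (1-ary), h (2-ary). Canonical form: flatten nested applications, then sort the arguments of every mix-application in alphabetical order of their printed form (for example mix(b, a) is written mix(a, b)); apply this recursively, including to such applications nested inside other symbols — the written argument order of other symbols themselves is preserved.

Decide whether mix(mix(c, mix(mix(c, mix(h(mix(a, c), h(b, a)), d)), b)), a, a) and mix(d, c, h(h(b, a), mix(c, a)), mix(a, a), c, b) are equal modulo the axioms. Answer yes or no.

Answer: no — mix(a, a, b, c, c, d, h(mix(a, c), h(b, a))) vs mix(a, a, b, c, c, d, h(h(b, a), mix(a, c)))

Derivation:
Left:  mix(mix(c, mix(mix(c, mix(h(mix(a, c), h(b, a)), d)), b)), a, a)
  Merge nested applications:  mix(c, c, h(mix(a, c), h(b, a)), d, b, a, a)
  Order the arguments:  mix(a, a, b, c, c, d, h(mix(a, c), h(b, a)))
Right:  mix(d, c, h(h(b, a), mix(c, a)), mix(a, a), c, b)
  Flatten:  mix(d, c, h(h(b, a), mix(c, a)), a, a, c, b)
  Simplify inside:  h(h(b, a), mix(c, a))  →  h(h(b, a), mix(a, c))
  Sort:  mix(a, a, b, c, c, d, h(h(b, a), mix(a, c)))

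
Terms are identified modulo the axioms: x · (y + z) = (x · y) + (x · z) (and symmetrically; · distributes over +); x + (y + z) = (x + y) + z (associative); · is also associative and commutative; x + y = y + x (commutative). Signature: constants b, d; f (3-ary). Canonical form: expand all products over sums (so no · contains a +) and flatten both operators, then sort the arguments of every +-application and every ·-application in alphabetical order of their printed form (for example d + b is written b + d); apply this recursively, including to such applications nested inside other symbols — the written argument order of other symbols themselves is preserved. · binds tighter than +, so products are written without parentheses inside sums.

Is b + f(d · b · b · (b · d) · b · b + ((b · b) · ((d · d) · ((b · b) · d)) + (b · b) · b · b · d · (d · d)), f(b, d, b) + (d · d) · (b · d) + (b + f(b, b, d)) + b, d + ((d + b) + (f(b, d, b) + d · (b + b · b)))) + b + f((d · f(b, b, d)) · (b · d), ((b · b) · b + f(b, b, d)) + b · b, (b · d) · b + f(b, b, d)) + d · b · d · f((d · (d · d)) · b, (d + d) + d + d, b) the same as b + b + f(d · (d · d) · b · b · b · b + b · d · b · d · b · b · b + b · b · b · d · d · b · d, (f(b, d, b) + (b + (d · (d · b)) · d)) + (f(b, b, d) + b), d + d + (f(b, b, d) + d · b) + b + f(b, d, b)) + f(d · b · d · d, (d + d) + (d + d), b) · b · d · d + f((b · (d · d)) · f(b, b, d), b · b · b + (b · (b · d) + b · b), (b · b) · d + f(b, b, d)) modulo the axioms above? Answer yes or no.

Left:  b + f(d · b · b · (b · d) · b · b + ((b · b) · ((d · d) · ((b · b) · d)) + (b · b) · b · b · d · (d · d)), f(b, d, b) + (d · d) · (b · d) + (b + f(b, b, d)) + b, d + ((d + b) + (f(b, d, b) + d · (b + b · b)))) + b + f((d · f(b, b, d)) · (b · d), ((b · b) · b + f(b, b, d)) + b · b, (b · d) · b + f(b, b, d)) + d · b · d · f((d · (d · d)) · b, (d + d) + d + d, b)
  Expand:  b + f(b · b · b · b · b · d · d + b · b · b · b · d · d · d + b · b · b · b · d · d · d, b + b + b · d · d · d + f(b, b, d) + f(b, d, b), b + b · b · d + b · d + d + d + f(b, d, b)) + b + f(b · d · d · f(b, b, d), b · b + b · b · b + f(b, b, d), b · b · d + f(b, b, d)) + b · d · d · f(b · d · d · d, d + d + d + d, b)
  Sort arguments:  b + b + b · d · d · f(b · d · d · d, d + d + d + d, b) + f(b · b · b · b · b · d · d + b · b · b · b · d · d · d + b · b · b · b · d · d · d, b + b + b · d · d · d + f(b, b, d) + f(b, d, b), b + b · b · d + b · d + d + d + f(b, d, b)) + f(b · d · d · f(b, b, d), b · b + b · b · b + f(b, b, d), b · b · d + f(b, b, d))
Right:  b + b + f(d · (d · d) · b · b · b · b + b · d · b · d · b · b · b + b · b · b · d · d · b · d, (f(b, d, b) + (b + (d · (d · b)) · d)) + (f(b, b, d) + b), d + d + (f(b, b, d) + d · b) + b + f(b, d, b)) + f(d · b · d · d, (d + d) + (d + d), b) · b · d · d + f((b · (d · d)) · f(b, b, d), b · b · b + (b · (b · d) + b · b), (b · b) · d + f(b, b, d))
  Flatten:  b + b + f(b · b · b · b · b · d · d + b · b · b · b · d · d · d + b · b · b · b · d · d · d, b + b + b · d · d · d + f(b, b, d) + f(b, d, b), b + b · d + d + d + f(b, b, d) + f(b, d, b)) + b · d · d · f(b · d · d · d, d + d + d + d, b) + f(b · d · d · f(b, b, d), b · b + b · b · b + b · b · d, b · b · d + f(b, b, d))
  Sort:  b + b + b · d · d · f(b · d · d · d, d + d + d + d, b) + f(b · b · b · b · b · d · d + b · b · b · b · d · d · d + b · b · b · b · d · d · d, b + b + b · d · d · d + f(b, b, d) + f(b, d, b), b + b · d + d + d + f(b, b, d) + f(b, d, b)) + f(b · d · d · f(b, b, d), b · b + b · b · b + b · b · d, b · b · d + f(b, b, d))

Answer: no — b + b + b · d · d · f(b · d · d · d, d + d + d + d, b) + f(b · b · b · b · b · d · d + b · b · b · b · d · d · d + b · b · b · b · d · d · d, b + b + b · d · d · d + f(b, b, d) + f(b, d, b), b + b · b · d + b · d + d + d + f(b, d, b)) + f(b · d · d · f(b, b, d), b · b + b · b · b + f(b, b, d), b · b · d + f(b, b, d)) vs b + b + b · d · d · f(b · d · d · d, d + d + d + d, b) + f(b · b · b · b · b · d · d + b · b · b · b · d · d · d + b · b · b · b · d · d · d, b + b + b · d · d · d + f(b, b, d) + f(b, d, b), b + b · d + d + d + f(b, b, d) + f(b, d, b)) + f(b · d · d · f(b, b, d), b · b + b · b · b + b · b · d, b · b · d + f(b, b, d))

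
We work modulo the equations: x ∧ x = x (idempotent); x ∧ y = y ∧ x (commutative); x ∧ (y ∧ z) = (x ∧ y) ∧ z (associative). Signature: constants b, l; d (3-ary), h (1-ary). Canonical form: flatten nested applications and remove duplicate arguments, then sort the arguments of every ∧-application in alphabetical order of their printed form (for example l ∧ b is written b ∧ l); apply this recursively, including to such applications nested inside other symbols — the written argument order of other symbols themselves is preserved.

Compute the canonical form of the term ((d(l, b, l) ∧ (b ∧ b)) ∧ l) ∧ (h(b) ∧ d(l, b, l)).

Answer: b ∧ d(l, b, l) ∧ h(b) ∧ l

Derivation:
Un-nest:  d(l, b, l) ∧ b ∧ b ∧ l ∧ h(b) ∧ d(l, b, l)
Drop duplicates:  drop duplicate b, d(l, b, l)
Sort arguments:  b ∧ d(l, b, l) ∧ h(b) ∧ l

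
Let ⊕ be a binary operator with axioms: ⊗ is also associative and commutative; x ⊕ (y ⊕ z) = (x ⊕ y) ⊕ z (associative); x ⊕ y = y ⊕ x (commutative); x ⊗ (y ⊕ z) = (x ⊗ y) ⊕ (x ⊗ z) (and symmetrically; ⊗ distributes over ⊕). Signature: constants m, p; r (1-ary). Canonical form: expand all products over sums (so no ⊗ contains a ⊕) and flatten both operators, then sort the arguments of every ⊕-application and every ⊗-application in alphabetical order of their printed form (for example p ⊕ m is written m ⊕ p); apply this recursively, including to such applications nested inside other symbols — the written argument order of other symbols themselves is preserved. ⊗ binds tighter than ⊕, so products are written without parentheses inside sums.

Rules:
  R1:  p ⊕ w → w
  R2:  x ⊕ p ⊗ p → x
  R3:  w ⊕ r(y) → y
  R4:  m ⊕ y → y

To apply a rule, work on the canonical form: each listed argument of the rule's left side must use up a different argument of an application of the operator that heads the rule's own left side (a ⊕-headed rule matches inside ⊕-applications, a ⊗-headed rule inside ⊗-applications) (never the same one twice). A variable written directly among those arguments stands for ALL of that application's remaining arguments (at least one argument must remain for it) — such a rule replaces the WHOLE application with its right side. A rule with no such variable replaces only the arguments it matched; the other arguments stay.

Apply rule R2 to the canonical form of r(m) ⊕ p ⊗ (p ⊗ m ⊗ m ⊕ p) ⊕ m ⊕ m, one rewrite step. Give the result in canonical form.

Answer: m ⊕ m ⊕ m ⊗ m ⊗ p ⊗ p ⊕ r(m)

Derivation:
Canonical form:  m ⊕ m ⊕ m ⊗ m ⊗ p ⊗ p ⊕ p ⊗ p ⊕ r(m)
Match R2:  consume p ⊗ p;  x := m ⊕ m ⊕ m ⊗ m ⊗ p ⊗ p ⊕ r(m)
The variable takes the whole remainder — replace the entire application.
Result:  m ⊕ m ⊕ m ⊗ m ⊗ p ⊗ p ⊕ r(m)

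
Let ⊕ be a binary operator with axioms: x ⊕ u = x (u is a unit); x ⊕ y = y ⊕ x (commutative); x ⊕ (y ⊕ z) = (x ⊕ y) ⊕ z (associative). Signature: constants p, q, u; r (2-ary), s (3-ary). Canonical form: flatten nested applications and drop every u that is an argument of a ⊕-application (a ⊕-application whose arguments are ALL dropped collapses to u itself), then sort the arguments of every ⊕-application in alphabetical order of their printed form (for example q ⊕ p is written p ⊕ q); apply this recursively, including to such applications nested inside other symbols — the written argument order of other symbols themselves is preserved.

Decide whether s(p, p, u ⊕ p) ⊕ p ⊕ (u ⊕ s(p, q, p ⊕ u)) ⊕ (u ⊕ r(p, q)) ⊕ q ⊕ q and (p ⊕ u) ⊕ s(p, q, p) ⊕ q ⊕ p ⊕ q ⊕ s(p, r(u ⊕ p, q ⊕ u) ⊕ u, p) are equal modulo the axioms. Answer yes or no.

Answer: no — p ⊕ q ⊕ q ⊕ r(p, q) ⊕ s(p, p, p) ⊕ s(p, q, p) vs p ⊕ p ⊕ q ⊕ q ⊕ s(p, q, p) ⊕ s(p, r(p, q), p)

Derivation:
Left:  s(p, p, u ⊕ p) ⊕ p ⊕ (u ⊕ s(p, q, p ⊕ u)) ⊕ (u ⊕ r(p, q)) ⊕ q ⊕ q
  Merge nested applications:  s(p, p, u ⊕ p) ⊕ p ⊕ u ⊕ s(p, q, p ⊕ u) ⊕ u ⊕ r(p, q) ⊕ q ⊕ q
  Simplify inside:  s(p, p, u ⊕ p)  →  s(p, p, p)
  Inside:  s(p, q, p ⊕ u)  →  s(p, q, p)
  Units out:  drop u (×2)
  Order the arguments:  p ⊕ q ⊕ q ⊕ r(p, q) ⊕ s(p, p, p) ⊕ s(p, q, p)
Right:  (p ⊕ u) ⊕ s(p, q, p) ⊕ q ⊕ p ⊕ q ⊕ s(p, r(u ⊕ p, q ⊕ u) ⊕ u, p)
  Un-nest:  p ⊕ u ⊕ s(p, q, p) ⊕ q ⊕ p ⊕ q ⊕ s(p, r(u ⊕ p, q ⊕ u) ⊕ u, p)
  Simplify inside:  s(p, r(u ⊕ p, q ⊕ u) ⊕ u, p)  →  s(p, r(p, q), p)
  Unit:  drop u
  Order the arguments:  p ⊕ p ⊕ q ⊕ q ⊕ s(p, q, p) ⊕ s(p, r(p, q), p)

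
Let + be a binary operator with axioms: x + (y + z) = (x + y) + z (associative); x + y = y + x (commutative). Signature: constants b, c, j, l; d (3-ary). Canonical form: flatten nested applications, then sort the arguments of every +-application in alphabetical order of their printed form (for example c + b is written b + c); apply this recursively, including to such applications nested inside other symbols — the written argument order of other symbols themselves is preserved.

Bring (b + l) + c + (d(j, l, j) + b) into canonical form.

Answer: b + b + c + d(j, l, j) + l

Derivation:
Flatten:  b + l + c + d(j, l, j) + b
Order the arguments:  b + b + c + d(j, l, j) + l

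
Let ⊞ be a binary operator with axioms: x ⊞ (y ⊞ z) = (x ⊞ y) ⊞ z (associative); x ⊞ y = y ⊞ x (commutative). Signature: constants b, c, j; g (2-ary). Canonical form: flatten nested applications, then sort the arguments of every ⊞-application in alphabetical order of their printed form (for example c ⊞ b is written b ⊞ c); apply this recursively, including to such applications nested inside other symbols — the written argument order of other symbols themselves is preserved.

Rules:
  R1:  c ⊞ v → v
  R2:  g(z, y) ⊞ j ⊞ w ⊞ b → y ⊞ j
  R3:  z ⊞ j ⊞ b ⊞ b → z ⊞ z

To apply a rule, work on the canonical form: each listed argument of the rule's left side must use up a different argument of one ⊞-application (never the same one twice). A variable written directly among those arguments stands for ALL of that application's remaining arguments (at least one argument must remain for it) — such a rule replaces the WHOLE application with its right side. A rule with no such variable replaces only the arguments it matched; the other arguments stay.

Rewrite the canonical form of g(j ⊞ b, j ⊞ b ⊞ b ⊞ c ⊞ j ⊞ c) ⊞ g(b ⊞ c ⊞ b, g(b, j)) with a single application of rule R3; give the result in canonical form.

Canonical form:  g(b ⊞ b ⊞ c, g(b, j)) ⊞ g(b ⊞ j, b ⊞ b ⊞ c ⊞ c ⊞ j ⊞ j)
Match R3:  consume b, b, j;  z := c ⊞ c ⊞ j
The extension variable absorbs all remaining arguments, so the whole application is rewritten.
Result:  g(b ⊞ b ⊞ c, g(b, j)) ⊞ g(b ⊞ j, c ⊞ c ⊞ c ⊞ c ⊞ j ⊞ j)

Answer: g(b ⊞ b ⊞ c, g(b, j)) ⊞ g(b ⊞ j, c ⊞ c ⊞ c ⊞ c ⊞ j ⊞ j)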